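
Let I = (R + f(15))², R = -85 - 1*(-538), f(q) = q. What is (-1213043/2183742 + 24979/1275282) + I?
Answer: 1882578914657377/8595329831 ≈ 2.1902e+5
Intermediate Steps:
R = 453 (R = -85 + 538 = 453)
I = 219024 (I = (453 + 15)² = 468² = 219024)
(-1213043/2183742 + 24979/1275282) + I = (-1213043/2183742 + 24979/1275282) + 219024 = -4606247567/8595329831 + 219024 = 1882578914657377/8595329831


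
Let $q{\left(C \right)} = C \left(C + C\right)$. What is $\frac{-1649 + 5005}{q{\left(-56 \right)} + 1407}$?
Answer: $\frac{3356}{7679} \approx 0.43704$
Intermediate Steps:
$q{\left(C \right)} = 2 C^{2}$ ($q{\left(C \right)} = C 2 C = 2 C^{2}$)
$\frac{-1649 + 5005}{q{\left(-56 \right)} + 1407} = \frac{-1649 + 5005}{2 \left(-56\right)^{2} + 1407} = \frac{3356}{2 \cdot 3136 + 1407} = \frac{3356}{6272 + 1407} = \frac{3356}{7679}$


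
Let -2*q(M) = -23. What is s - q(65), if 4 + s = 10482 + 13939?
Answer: 48811/2 ≈ 24406.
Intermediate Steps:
q(M) = 23/2 (q(M) = -1/2*(-23) = 23/2)
s = 24417 (s = -4 + (10482 + 13939) = -4 + 24421 = 24417)
s - q(65) = 24417 - 1*23/2 = 24417 - 23/2 = 48811/2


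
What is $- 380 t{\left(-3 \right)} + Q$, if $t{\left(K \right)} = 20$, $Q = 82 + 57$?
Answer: $-7461$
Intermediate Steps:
$Q = 139$
$- 380 t{\left(-3 \right)} + Q = \left(-380\right) 20 + 139 = -7600 + 139 = -7461$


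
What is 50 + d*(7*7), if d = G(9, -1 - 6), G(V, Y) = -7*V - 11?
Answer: -3576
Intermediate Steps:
G(V, Y) = -11 - 7*V
d = -74 (d = -11 - 7*9 = -11 - 63 = -74)
50 + d*(7*7) = 50 - 518*7 = 50 - 74*49 = 50 - 3626 = -3576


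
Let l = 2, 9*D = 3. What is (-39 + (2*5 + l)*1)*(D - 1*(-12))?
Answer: -333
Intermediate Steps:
D = ⅓ (D = (⅑)*3 = ⅓ ≈ 0.33333)
(-39 + (2*5 + l)*1)*(D - 1*(-12)) = (-39 + (2*5 + 2)*1)*(⅓ - 1*(-12)) = (-39 + (10 + 2)*1)*(⅓ + 12) = (-39 + 12*1)*(37/3) = (-39 + 12)*(37/3) = -27*37/3 = -333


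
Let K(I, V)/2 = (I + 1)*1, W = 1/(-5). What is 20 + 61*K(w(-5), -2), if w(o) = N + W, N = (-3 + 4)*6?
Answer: 4248/5 ≈ 849.60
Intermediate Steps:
W = -1/5 ≈ -0.20000
N = 6 (N = 1*6 = 6)
w(o) = 29/5 (w(o) = 6 - 1/5 = 29/5)
K(I, V) = 2 + 2*I (K(I, V) = 2*((I + 1)*1) = 2*((1 + I)*1) = 2*(1 + I) = 2 + 2*I)
20 + 61*K(w(-5), -2) = 20 + 61*(2 + 2*(29/5)) = 20 + 61*(2 + 58/5) = 20 + 61*(68/5) = 20 + 4148/5 = 4248/5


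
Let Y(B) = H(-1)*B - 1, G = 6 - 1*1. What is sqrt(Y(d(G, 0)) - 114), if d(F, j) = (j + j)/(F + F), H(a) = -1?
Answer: I*sqrt(115) ≈ 10.724*I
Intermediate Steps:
G = 5 (G = 6 - 1 = 5)
d(F, j) = j/F (d(F, j) = (2*j)/((2*F)) = (2*j)*(1/(2*F)) = j/F)
Y(B) = -1 - B (Y(B) = -B - 1 = -1 - B)
sqrt(Y(d(G, 0)) - 114) = sqrt((-1 - 0/5) - 114) = sqrt((-1 - 1*0) - 114) = sqrt((-1 + 0) - 114) = sqrt(-1 - 114) = sqrt(-115) = I*sqrt(115)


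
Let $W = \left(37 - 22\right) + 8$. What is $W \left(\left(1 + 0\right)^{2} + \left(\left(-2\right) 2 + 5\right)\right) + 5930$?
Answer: $5976$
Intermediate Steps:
$W = 23$ ($W = 15 + 8 = 23$)
$W \left(\left(1 + 0\right)^{2} + \left(\left(-2\right) 2 + 5\right)\right) + 5930 = 23 \left(\left(1 + 0\right)^{2} + \left(\left(-2\right) 2 + 5\right)\right) + 5930 = 23 \left(1^{2} + \left(-4 + 5\right)\right) + 5930 = 23 \left(1 + 1\right) + 5930 = 23 \cdot 2 + 5930 = 46 + 5930 = 5976$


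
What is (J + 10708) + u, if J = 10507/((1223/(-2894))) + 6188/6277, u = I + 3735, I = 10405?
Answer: -106384734/7676771 ≈ -13.858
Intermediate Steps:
u = 14140 (u = 10405 + 3735 = 14140)
J = -190858790542/7676771 (J = 10507/((1223*(-1/2894))) + 6188*(1/6277) = 10507/(-1223/2894) + 6188/6277 = 10507*(-2894/1223) + 6188/6277 = -30407258/1223 + 6188/6277 = -190858790542/7676771 ≈ -24862.)
(J + 10708) + u = (-190858790542/7676771 + 10708) + 14140 = -108655926674/7676771 + 14140 = -106384734/7676771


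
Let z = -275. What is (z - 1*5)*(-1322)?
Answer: 370160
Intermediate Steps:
(z - 1*5)*(-1322) = (-275 - 1*5)*(-1322) = (-275 - 5)*(-1322) = -280*(-1322) = 370160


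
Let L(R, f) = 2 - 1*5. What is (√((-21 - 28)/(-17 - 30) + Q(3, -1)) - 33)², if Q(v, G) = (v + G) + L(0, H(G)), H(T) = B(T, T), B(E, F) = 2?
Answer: (1551 - √94)²/2209 ≈ 1075.4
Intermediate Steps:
H(T) = 2
L(R, f) = -3 (L(R, f) = 2 - 5 = -3)
Q(v, G) = -3 + G + v (Q(v, G) = (v + G) - 3 = (G + v) - 3 = -3 + G + v)
(√((-21 - 28)/(-17 - 30) + Q(3, -1)) - 33)² = (√((-21 - 28)/(-17 - 30) + (-3 - 1 + 3)) - 33)² = (√(-49/(-47) - 1) - 33)² = (√(-49*(-1/47) - 1) - 33)² = (√(49/47 - 1) - 33)² = (√(2/47) - 33)² = (√94/47 - 33)² = (-33 + √94/47)²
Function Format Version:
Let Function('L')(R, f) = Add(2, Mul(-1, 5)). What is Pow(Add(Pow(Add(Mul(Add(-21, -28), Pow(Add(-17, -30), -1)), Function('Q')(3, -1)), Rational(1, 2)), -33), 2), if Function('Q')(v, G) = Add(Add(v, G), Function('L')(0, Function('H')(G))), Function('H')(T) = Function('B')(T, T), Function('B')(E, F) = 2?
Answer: Mul(Rational(1, 2209), Pow(Add(1551, Mul(-1, Pow(94, Rational(1, 2)))), 2)) ≈ 1075.4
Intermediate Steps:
Function('H')(T) = 2
Function('L')(R, f) = -3 (Function('L')(R, f) = Add(2, -5) = -3)
Function('Q')(v, G) = Add(-3, G, v) (Function('Q')(v, G) = Add(Add(v, G), -3) = Add(Add(G, v), -3) = Add(-3, G, v))
Pow(Add(Pow(Add(Mul(Add(-21, -28), Pow(Add(-17, -30), -1)), Function('Q')(3, -1)), Rational(1, 2)), -33), 2) = Pow(Add(Pow(Add(Mul(Add(-21, -28), Pow(Add(-17, -30), -1)), Add(-3, -1, 3)), Rational(1, 2)), -33), 2) = Pow(Add(Pow(Add(Mul(-49, Pow(-47, -1)), -1), Rational(1, 2)), -33), 2) = Pow(Add(Pow(Add(Mul(-49, Rational(-1, 47)), -1), Rational(1, 2)), -33), 2) = Pow(Add(Pow(Add(Rational(49, 47), -1), Rational(1, 2)), -33), 2) = Pow(Add(Pow(Rational(2, 47), Rational(1, 2)), -33), 2) = Pow(Add(Mul(Rational(1, 47), Pow(94, Rational(1, 2))), -33), 2) = Pow(Add(-33, Mul(Rational(1, 47), Pow(94, Rational(1, 2)))), 2)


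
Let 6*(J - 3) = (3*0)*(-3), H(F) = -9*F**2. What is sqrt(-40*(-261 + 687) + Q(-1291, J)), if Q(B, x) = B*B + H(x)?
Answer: 2*sqrt(412390) ≈ 1284.4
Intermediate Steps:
J = 3 (J = 3 + ((3*0)*(-3))/6 = 3 + (0*(-3))/6 = 3 + (1/6)*0 = 3 + 0 = 3)
Q(B, x) = B**2 - 9*x**2 (Q(B, x) = B*B - 9*x**2 = B**2 - 9*x**2)
sqrt(-40*(-261 + 687) + Q(-1291, J)) = sqrt(-40*(-261 + 687) + ((-1291)**2 - 9*3**2)) = sqrt(-40*426 + (1666681 - 9*9)) = sqrt(-17040 + (1666681 - 81)) = sqrt(-17040 + 1666600) = sqrt(1649560) = 2*sqrt(412390)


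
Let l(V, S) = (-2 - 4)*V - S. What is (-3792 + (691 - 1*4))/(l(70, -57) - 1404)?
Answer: 1035/589 ≈ 1.7572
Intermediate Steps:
l(V, S) = -S - 6*V (l(V, S) = -6*V - S = -S - 6*V)
(-3792 + (691 - 1*4))/(l(70, -57) - 1404) = (-3792 + (691 - 1*4))/((-1*(-57) - 6*70) - 1404) = (-3792 + (691 - 4))/((57 - 420) - 1404) = (-3792 + 687)/(-363 - 1404) = -3105/(-1767) = -3105*(-1/1767) = 1035/589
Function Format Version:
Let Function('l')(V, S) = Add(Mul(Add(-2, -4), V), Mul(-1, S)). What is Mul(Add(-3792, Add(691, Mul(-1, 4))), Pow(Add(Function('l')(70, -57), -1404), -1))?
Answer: Rational(1035, 589) ≈ 1.7572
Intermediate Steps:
Function('l')(V, S) = Add(Mul(-1, S), Mul(-6, V)) (Function('l')(V, S) = Add(Mul(-6, V), Mul(-1, S)) = Add(Mul(-1, S), Mul(-6, V)))
Mul(Add(-3792, Add(691, Mul(-1, 4))), Pow(Add(Function('l')(70, -57), -1404), -1)) = Mul(Add(-3792, Add(691, Mul(-1, 4))), Pow(Add(Add(Mul(-1, -57), Mul(-6, 70)), -1404), -1)) = Mul(Add(-3792, Add(691, -4)), Pow(Add(Add(57, -420), -1404), -1)) = Mul(Add(-3792, 687), Pow(Add(-363, -1404), -1)) = Mul(-3105, Pow(-1767, -1)) = Mul(-3105, Rational(-1, 1767)) = Rational(1035, 589)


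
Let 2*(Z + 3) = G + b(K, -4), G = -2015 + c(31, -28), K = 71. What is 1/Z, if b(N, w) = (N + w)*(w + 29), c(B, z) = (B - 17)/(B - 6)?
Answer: -25/4318 ≈ -0.0057897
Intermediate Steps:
c(B, z) = (-17 + B)/(-6 + B)
b(N, w) = (29 + w)*(N + w) (b(N, w) = (N + w)*(29 + w) = (29 + w)*(N + w))
G = -50361/25 (G = -2015 + (-17 + 31)/(-6 + 31) = -2015 + 14/25 = -50361/25 ≈ -2014.4)
Z = -4318/25 (Z = -3 + (-50361/25 + ((-4)² + 29*71 + 29*(-4) + 71*(-4)))/2 = -3 + (-50361/25 + (16 + 2059 - 116 - 284))/2 = -3 + (-50361/25 + 1675)/2 = -3 + (½)*(-8486/25) = -3 - 4243/25 = -4318/25 ≈ -172.72)
1/Z = 1/(-4318/25) = -25/4318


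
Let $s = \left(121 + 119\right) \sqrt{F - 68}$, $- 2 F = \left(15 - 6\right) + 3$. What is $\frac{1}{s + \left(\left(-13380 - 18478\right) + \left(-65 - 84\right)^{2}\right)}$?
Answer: $- \frac{29}{292853} - \frac{80 i \sqrt{74}}{32506683} \approx -9.9026 \cdot 10^{-5} - 2.1171 \cdot 10^{-5} i$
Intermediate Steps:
$F = -6$ ($F = - \frac{\left(15 - 6\right) + 3}{2} = - \frac{9 + 3}{2} = \left(- \frac{1}{2}\right) 12 = -6$)
$s = 240 i \sqrt{74}$ ($s = \left(121 + 119\right) \sqrt{-6 - 68} = 240 \sqrt{-74} = 240 i \sqrt{74} \approx 2064.6 i$)
$\frac{1}{s + \left(\left(-13380 - 18478\right) + \left(-65 - 84\right)^{2}\right)} = \frac{1}{240 i \sqrt{74} + \left(\left(-13380 - 18478\right) + \left(-65 - 84\right)^{2}\right)} = \frac{1}{240 i \sqrt{74} - \left(31858 - \left(-149\right)^{2}\right)} = \frac{1}{240 i \sqrt{74} + \left(-31858 + 22201\right)} = \frac{1}{240 i \sqrt{74} - 9657} = \frac{1}{-9657 + 240 i \sqrt{74}}$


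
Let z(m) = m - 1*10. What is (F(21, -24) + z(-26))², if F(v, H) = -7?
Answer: 1849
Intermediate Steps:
z(m) = -10 + m (z(m) = m - 10 = -10 + m)
(F(21, -24) + z(-26))² = (-7 + (-10 - 26))² = (-7 - 36)² = (-43)² = 1849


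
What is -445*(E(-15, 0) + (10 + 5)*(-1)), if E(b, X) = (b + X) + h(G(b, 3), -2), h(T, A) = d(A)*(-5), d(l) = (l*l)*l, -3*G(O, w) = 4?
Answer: -4450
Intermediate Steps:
G(O, w) = -4/3 (G(O, w) = -⅓*4 = -4/3)
d(l) = l³ (d(l) = l²*l = l³)
h(T, A) = -5*A³ (h(T, A) = A³*(-5) = -5*A³)
E(b, X) = 40 + X + b (E(b, X) = (b + X) - 5*(-2)³ = (X + b) - 5*(-8) = (X + b) + 40 = 40 + X + b)
-445*(E(-15, 0) + (10 + 5)*(-1)) = -445*((40 + 0 - 15) + (10 + 5)*(-1)) = -445*(25 + 15*(-1)) = -445*(25 - 15) = -445*10 = -4450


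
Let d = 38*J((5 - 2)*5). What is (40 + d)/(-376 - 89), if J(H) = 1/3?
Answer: -158/1395 ≈ -0.11326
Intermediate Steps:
J(H) = ⅓
d = 38/3 (d = 38*(⅓) = 38/3 ≈ 12.667)
(40 + d)/(-376 - 89) = (40 + 38/3)/(-376 - 89) = (158/3)/(-465) = (158/3)*(-1/465) = -158/1395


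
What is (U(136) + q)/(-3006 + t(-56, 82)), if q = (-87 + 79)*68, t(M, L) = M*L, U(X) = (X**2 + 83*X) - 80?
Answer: -14580/3799 ≈ -3.8379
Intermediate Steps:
U(X) = -80 + X**2 + 83*X
t(M, L) = L*M
q = -544 (q = -8*68 = -544)
(U(136) + q)/(-3006 + t(-56, 82)) = ((-80 + 136**2 + 83*136) - 544)/(-3006 + 82*(-56)) = ((-80 + 18496 + 11288) - 544)/(-3006 - 4592) = (29704 - 544)/(-7598) = 29160*(-1/7598) = -14580/3799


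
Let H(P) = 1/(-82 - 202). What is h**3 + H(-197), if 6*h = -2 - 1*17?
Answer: -487043/15336 ≈ -31.758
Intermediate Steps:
H(P) = -1/284 (H(P) = 1/(-284) = -1/284)
h = -19/6 (h = (-2 - 1*17)/6 = (-2 - 17)/6 = (1/6)*(-19) = -19/6 ≈ -3.1667)
h**3 + H(-197) = (-19/6)**3 - 1/284 = -6859/216 - 1/284 = -487043/15336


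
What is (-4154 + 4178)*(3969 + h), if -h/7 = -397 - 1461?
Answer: 407400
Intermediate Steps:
h = 13006 (h = -7*(-397 - 1461) = -7*(-1858) = 13006)
(-4154 + 4178)*(3969 + h) = (-4154 + 4178)*(3969 + 13006) = 24*16975 = 407400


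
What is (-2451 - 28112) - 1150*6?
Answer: -37463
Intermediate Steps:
(-2451 - 28112) - 1150*6 = -30563 - 6900 = -37463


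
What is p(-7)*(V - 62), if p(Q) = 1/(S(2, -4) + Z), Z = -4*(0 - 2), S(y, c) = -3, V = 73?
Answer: 11/5 ≈ 2.2000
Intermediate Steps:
Z = 8 (Z = -4*(-2) = 8)
p(Q) = ⅕ (p(Q) = 1/(-3 + 8) = 1/5 = ⅕)
p(-7)*(V - 62) = (73 - 62)/5 = (⅕)*11 = 11/5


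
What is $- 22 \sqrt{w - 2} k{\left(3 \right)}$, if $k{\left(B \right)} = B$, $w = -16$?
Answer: $- 198 i \sqrt{2} \approx - 280.01 i$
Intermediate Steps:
$- 22 \sqrt{w - 2} k{\left(3 \right)} = - 22 \sqrt{-16 - 2} \cdot 3 = - 22 \sqrt{-18} \cdot 3 = - 22 \cdot 3 i \sqrt{2} \cdot 3 = - 66 i \sqrt{2} \cdot 3 = - 198 i \sqrt{2}$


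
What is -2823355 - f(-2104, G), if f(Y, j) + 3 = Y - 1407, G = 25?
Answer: -2819841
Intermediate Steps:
f(Y, j) = -1410 + Y (f(Y, j) = -3 + (Y - 1407) = -3 + (-1407 + Y) = -1410 + Y)
-2823355 - f(-2104, G) = -2823355 - (-1410 - 2104) = -2823355 - 1*(-3514) = -2823355 + 3514 = -2819841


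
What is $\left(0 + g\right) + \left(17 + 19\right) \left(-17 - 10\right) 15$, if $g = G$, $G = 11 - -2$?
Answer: $-14567$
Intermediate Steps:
$G = 13$ ($G = 11 + 2 = 13$)
$g = 13$
$\left(0 + g\right) + \left(17 + 19\right) \left(-17 - 10\right) 15 = \left(0 + 13\right) + \left(17 + 19\right) \left(-17 - 10\right) 15 = 13 + 36 \left(-27\right) 15 = 13 - 14580 = -14567$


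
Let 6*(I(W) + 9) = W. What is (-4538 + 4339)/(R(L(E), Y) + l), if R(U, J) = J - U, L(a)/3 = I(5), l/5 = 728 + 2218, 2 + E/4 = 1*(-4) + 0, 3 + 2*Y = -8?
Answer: -199/14749 ≈ -0.013492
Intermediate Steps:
Y = -11/2 (Y = -3/2 + (½)*(-8) = -3/2 - 4 = -11/2 ≈ -5.5000)
I(W) = -9 + W/6
E = -24 (E = -8 + 4*(1*(-4) + 0) = -8 + 4*(-4 + 0) = -8 + 4*(-4) = -8 - 16 = -24)
l = 14730 (l = 5*(728 + 2218) = 5*2946 = 14730)
L(a) = -49/2 (L(a) = 3*(-9 + (⅙)*5) = 3*(-9 + ⅚) = 3*(-49/6) = -49/2)
(-4538 + 4339)/(R(L(E), Y) + l) = (-4538 + 4339)/((-11/2 - 1*(-49/2)) + 14730) = -199/((-11/2 + 49/2) + 14730) = -199/(19 + 14730) = -199/14749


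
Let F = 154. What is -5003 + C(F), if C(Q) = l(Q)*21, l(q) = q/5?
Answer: -21781/5 ≈ -4356.2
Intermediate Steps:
l(q) = q/5 (l(q) = q*(⅕) = q/5)
C(Q) = 21*Q/5 (C(Q) = (Q/5)*21 = 21*Q/5)
-5003 + C(F) = -5003 + (21/5)*154 = -5003 + 3234/5 = -21781/5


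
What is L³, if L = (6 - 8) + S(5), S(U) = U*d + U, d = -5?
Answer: -10648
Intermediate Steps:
S(U) = -4*U (S(U) = U*(-5) + U = -5*U + U = -4*U)
L = -22 (L = (6 - 8) - 4*5 = -2 - 20 = -22)
L³ = (-22)³ = -10648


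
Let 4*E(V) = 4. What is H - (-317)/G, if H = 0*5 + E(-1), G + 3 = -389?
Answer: 75/392 ≈ 0.19133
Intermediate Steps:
G = -392 (G = -3 - 389 = -392)
E(V) = 1 (E(V) = (¼)*4 = 1)
H = 1 (H = 0*5 + 1 = 0 + 1 = 1)
H - (-317)/G = 1 - (-317)/(-392) = 1 - (-317)*(-1)/392 = 1 - 1*317/392 = 1 - 317/392 = 75/392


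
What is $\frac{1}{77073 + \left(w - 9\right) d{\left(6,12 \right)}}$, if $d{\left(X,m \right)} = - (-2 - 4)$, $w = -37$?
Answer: $\frac{1}{76797} \approx 1.3021 \cdot 10^{-5}$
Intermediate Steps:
$d{\left(X,m \right)} = 6$ ($d{\left(X,m \right)} = \left(-1\right) \left(-6\right) = 6$)
$\frac{1}{77073 + \left(w - 9\right) d{\left(6,12 \right)}} = \frac{1}{77073 + \left(-37 - 9\right) 6} = \frac{1}{77073 - 276} = \frac{1}{76797}$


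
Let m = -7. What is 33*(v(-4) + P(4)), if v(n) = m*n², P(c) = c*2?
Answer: -3432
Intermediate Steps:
P(c) = 2*c
v(n) = -7*n²
33*(v(-4) + P(4)) = 33*(-7*(-4)² + 2*4) = 33*(-7*16 + 8) = 33*(-112 + 8) = 33*(-104) = -3432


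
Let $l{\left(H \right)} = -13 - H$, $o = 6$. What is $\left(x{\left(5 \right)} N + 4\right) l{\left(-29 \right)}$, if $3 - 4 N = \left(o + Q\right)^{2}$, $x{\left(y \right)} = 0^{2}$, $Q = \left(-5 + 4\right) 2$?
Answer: $64$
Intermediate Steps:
$Q = -2$ ($Q = \left(-1\right) 2 = -2$)
$x{\left(y \right)} = 0$
$N = - \frac{13}{4}$ ($N = \frac{3}{4} - \frac{\left(6 - 2\right)^{2}}{4} = \frac{3}{4} - \frac{4^{2}}{4} = \frac{3}{4} - 4 = - \frac{13}{4} \approx -3.25$)
$\left(x{\left(5 \right)} N + 4\right) l{\left(-29 \right)} = \left(0 \left(- \frac{13}{4}\right) + 4\right) \left(-13 - -29\right) = \left(0 + 4\right) \left(-13 + 29\right) = 4 \cdot 16 = 64$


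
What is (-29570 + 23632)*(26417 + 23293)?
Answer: -295177980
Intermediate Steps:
(-29570 + 23632)*(26417 + 23293) = -5938*49710 = -295177980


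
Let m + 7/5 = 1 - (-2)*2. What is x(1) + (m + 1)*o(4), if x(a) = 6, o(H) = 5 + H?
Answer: 237/5 ≈ 47.400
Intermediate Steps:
m = 18/5 (m = -7/5 + (1 - (-2)*2) = -7/5 + (1 - 1*(-4)) = -7/5 + (1 + 4) = -7/5 + 5 = 18/5 ≈ 3.6000)
x(1) + (m + 1)*o(4) = 6 + (18/5 + 1)*(5 + 4) = 6 + (23/5)*9 = 6 + 207/5 = 237/5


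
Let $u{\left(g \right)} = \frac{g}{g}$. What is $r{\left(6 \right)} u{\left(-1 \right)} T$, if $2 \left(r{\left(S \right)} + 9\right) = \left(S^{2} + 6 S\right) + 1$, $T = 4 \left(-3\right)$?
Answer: $-330$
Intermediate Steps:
$T = -12$
$u{\left(g \right)} = 1$
$r{\left(S \right)} = - \frac{17}{2} + \frac{S^{2}}{2} + 3 S$ ($r{\left(S \right)} = -9 + \frac{\left(S^{2} + 6 S\right) + 1}{2} = -9 + \frac{1 + S^{2} + 6 S}{2} = -9 + \left(\frac{1}{2} + \frac{S^{2}}{2} + 3 S\right) = - \frac{17}{2} + \frac{S^{2}}{2} + 3 S$)
$r{\left(6 \right)} u{\left(-1 \right)} T = \left(- \frac{17}{2} + \frac{6^{2}}{2} + 3 \cdot 6\right) 1 \left(-12\right) = \left(- \frac{17}{2} + \frac{1}{2} \cdot 36 + 18\right) 1 \left(-12\right) = \left(- \frac{17}{2} + 18 + 18\right) 1 \left(-12\right) = \frac{55}{2} \cdot 1 \left(-12\right) = \frac{55}{2} \left(-12\right) = -330$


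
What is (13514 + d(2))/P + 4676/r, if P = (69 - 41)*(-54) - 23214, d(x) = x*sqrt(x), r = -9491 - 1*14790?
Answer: -221876105/300186003 - sqrt(2)/12363 ≈ -0.73924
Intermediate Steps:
r = -24281 (r = -9491 - 14790 = -24281)
d(x) = x**(3/2)
P = -24726 (P = 28*(-54) - 23214 = -1512 - 23214 = -24726)
(13514 + d(2))/P + 4676/r = (13514 + 2**(3/2))/(-24726) + 4676/(-24281) = (13514 + 2*sqrt(2))*(-1/24726) + 4676*(-1/24281) = (-6757/12363 - sqrt(2)/12363) - 4676/24281 = -221876105/300186003 - sqrt(2)/12363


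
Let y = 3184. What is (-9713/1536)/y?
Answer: -9713/4890624 ≈ -0.0019860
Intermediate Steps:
(-9713/1536)/y = -9713/1536/3184 = -9713*1/1536*(1/3184) = -9713/1536*1/3184 = -9713/4890624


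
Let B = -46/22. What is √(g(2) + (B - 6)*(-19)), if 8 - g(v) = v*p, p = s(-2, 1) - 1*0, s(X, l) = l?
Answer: √19327/11 ≈ 12.638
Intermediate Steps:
B = -23/11 (B = -46*1/22 = -23/11 ≈ -2.0909)
p = 1 (p = 1 - 1*0 = 1 + 0 = 1)
g(v) = 8 - v
√(g(2) + (B - 6)*(-19)) = √((8 - 1*2) + (-23/11 - 6)*(-19)) = √((8 - 2) - 89/11*(-19)) = √(6 + 1691/11) = √(1757/11) = √19327/11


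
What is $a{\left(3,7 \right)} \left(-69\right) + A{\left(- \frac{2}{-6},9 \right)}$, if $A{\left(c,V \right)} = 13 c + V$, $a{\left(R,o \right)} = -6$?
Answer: $\frac{1282}{3} \approx 427.33$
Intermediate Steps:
$A{\left(c,V \right)} = V + 13 c$
$a{\left(3,7 \right)} \left(-69\right) + A{\left(- \frac{2}{-6},9 \right)} = \left(-6\right) \left(-69\right) + \left(9 + 13 \left(- \frac{2}{-6}\right)\right) = 414 + \left(9 + 13 \left(\left(-2\right) \left(- \frac{1}{6}\right)\right)\right) = 414 + \left(9 + 13 \cdot \frac{1}{3}\right) = 414 + \left(9 + \frac{13}{3}\right) = 414 + \frac{40}{3} = \frac{1282}{3}$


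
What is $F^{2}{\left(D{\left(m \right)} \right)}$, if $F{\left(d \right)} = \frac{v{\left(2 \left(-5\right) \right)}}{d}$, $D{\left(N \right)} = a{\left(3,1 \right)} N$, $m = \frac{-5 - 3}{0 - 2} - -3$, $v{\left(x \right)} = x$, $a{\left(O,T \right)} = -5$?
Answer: $\frac{4}{49} \approx 0.081633$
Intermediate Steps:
$m = 7$ ($m = - \frac{8}{-2} + 3 = \left(-8\right) \left(- \frac{1}{2}\right) + 3 = 4 + 3 = 7$)
$D{\left(N \right)} = - 5 N$
$F{\left(d \right)} = - \frac{10}{d}$ ($F{\left(d \right)} = \frac{2 \left(-5\right)}{d} = - \frac{10}{d}$)
$F^{2}{\left(D{\left(m \right)} \right)} = \left(- \frac{10}{\left(-5\right) 7}\right)^{2} = \left(- \frac{10}{-35}\right)^{2} = \left(\left(-10\right) \left(- \frac{1}{35}\right)\right)^{2} = \left(\frac{2}{7}\right)^{2} = \frac{4}{49}$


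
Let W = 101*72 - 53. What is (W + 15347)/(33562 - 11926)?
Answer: 3761/3606 ≈ 1.0430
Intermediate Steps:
W = 7219 (W = 7272 - 53 = 7219)
(W + 15347)/(33562 - 11926) = (7219 + 15347)/(33562 - 11926) = 22566/21636 = 22566*(1/21636) = 3761/3606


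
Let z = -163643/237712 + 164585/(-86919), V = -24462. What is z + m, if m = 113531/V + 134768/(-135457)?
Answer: -13396002518609814071/1630083875708843856 ≈ -8.2180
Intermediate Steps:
m = -18675263483/3313549134 (m = 113531/(-24462) + 134768/(-135457) = 113531*(-1/24462) + 134768*(-1/135457) = -113531/24462 - 134768/135457 = -18675263483/3313549134 ≈ -5.6360)
z = -53347515437/20661689328 (z = -163643*1/237712 + 164585*(-1/86919) = -163643/237712 - 164585/86919 = -53347515437/20661689328 ≈ -2.5820)
z + m = -53347515437/20661689328 - 18675263483/3313549134 = -13396002518609814071/1630083875708843856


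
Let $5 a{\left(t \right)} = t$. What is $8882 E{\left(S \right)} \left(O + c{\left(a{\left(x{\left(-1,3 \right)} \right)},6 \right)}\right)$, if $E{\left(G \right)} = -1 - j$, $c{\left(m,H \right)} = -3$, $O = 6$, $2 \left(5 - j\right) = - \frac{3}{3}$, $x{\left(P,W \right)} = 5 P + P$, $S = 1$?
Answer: $-173199$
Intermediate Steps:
$x{\left(P,W \right)} = 6 P$
$j = \frac{11}{2}$ ($j = 5 - \frac{\left(-3\right) \frac{1}{3}}{2} = 5 - - \frac{1}{2} = 5 + \frac{1}{2} = \frac{11}{2} \approx 5.5$)
$a{\left(t \right)} = \frac{t}{5}$
$E{\left(G \right)} = - \frac{13}{2}$ ($E{\left(G \right)} = -1 - \frac{11}{2} = - \frac{13}{2}$)
$8882 E{\left(S \right)} \left(O + c{\left(a{\left(x{\left(-1,3 \right)} \right)},6 \right)}\right) = 8882 \left(- \frac{13 \left(6 - 3\right)}{2}\right) = 8882 \left(\left(- \frac{13}{2}\right) 3\right) = 8882 \left(- \frac{39}{2}\right) = -173199$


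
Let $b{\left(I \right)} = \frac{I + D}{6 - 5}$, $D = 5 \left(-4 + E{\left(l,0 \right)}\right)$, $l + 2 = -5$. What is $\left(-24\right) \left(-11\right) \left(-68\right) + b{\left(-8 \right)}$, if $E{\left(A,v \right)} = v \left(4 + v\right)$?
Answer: $-17980$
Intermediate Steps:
$l = -7$ ($l = -2 - 5 = -7$)
$D = -20$ ($D = 5 \left(-4 + 0 \left(4 + 0\right)\right) = 5 \left(-4 + 0 \cdot 4\right) = 5 \left(-4 + 0\right) = 5 \left(-4\right) = -20$)
$b{\left(I \right)} = -20 + I$ ($b{\left(I \right)} = \frac{I - 20}{6 - 5} = \frac{-20 + I}{1} = \left(-20 + I\right) 1 = -20 + I$)
$\left(-24\right) \left(-11\right) \left(-68\right) + b{\left(-8 \right)} = \left(-24\right) \left(-11\right) \left(-68\right) - 28 = 264 \left(-68\right) - 28 = -17952 - 28 = -17980$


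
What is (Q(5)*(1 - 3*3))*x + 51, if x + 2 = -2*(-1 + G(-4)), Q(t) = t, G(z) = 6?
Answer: 531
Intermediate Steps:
x = -12 (x = -2 - 2*(-1 + 6) = -2 - 2*5 = -2 - 10 = -12)
(Q(5)*(1 - 3*3))*x + 51 = (5*(1 - 3*3))*(-12) + 51 = (5*(1 - 9))*(-12) + 51 = (5*(-8))*(-12) + 51 = -40*(-12) + 51 = 480 + 51 = 531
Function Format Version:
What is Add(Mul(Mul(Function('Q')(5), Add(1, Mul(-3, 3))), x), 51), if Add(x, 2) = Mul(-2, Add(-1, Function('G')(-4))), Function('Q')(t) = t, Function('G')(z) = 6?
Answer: 531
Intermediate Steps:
x = -12 (x = Add(-2, Mul(-2, Add(-1, 6))) = Add(-2, Mul(-2, 5)) = Add(-2, -10) = -12)
Add(Mul(Mul(Function('Q')(5), Add(1, Mul(-3, 3))), x), 51) = Add(Mul(Mul(5, Add(1, Mul(-3, 3))), -12), 51) = Add(Mul(Mul(5, Add(1, -9)), -12), 51) = Add(Mul(Mul(5, -8), -12), 51) = Add(Mul(-40, -12), 51) = Add(480, 51) = 531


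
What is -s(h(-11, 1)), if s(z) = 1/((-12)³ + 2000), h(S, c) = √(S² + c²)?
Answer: -1/272 ≈ -0.0036765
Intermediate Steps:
s(z) = 1/272 (s(z) = 1/(-1728 + 2000) = 1/272)
-s(h(-11, 1)) = -1*1/272 = -1/272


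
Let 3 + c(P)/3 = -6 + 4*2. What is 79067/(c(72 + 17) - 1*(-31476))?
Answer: 79067/31473 ≈ 2.5122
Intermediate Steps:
c(P) = -3 (c(P) = -9 + 3*(-6 + 4*2) = -9 + 3*(-6 + 8) = -9 + 3*2 = -9 + 6 = -3)
79067/(c(72 + 17) - 1*(-31476)) = 79067/(-3 - 1*(-31476)) = 79067/(-3 + 31476) = 79067/31473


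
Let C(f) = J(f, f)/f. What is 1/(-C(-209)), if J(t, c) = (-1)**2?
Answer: 209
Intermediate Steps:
J(t, c) = 1
C(f) = 1/f
1/(-C(-209)) = 1/(-1/(-209)) = 1/(-1*(-1/209)) = 1/(1/209) = 209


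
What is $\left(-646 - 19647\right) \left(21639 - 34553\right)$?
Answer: $262063802$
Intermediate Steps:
$\left(-646 - 19647\right) \left(21639 - 34553\right) = \left(-20293\right) \left(-12914\right) = 262063802$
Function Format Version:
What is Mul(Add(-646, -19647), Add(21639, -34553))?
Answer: 262063802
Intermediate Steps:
Mul(Add(-646, -19647), Add(21639, -34553)) = Mul(-20293, -12914) = 262063802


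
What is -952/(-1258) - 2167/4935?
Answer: 58001/182595 ≈ 0.31765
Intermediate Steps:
-952/(-1258) - 2167/4935 = -952*(-1/1258) - 2167*1/4935 = 28/37 - 2167/4935 = 58001/182595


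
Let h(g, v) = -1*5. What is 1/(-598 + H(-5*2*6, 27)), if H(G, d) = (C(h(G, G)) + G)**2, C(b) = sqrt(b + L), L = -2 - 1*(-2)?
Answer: I/(3*(40*sqrt(5) + 999*I)) ≈ 0.00033101 + 2.9636e-5*I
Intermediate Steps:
L = 0 (L = -2 + 2 = 0)
h(g, v) = -5
C(b) = sqrt(b) (C(b) = sqrt(b + 0) = sqrt(b))
H(G, d) = (G + I*sqrt(5))**2 (H(G, d) = (sqrt(-5) + G)**2 = (I*sqrt(5) + G)**2 = (G + I*sqrt(5))**2)
1/(-598 + H(-5*2*6, 27)) = 1/(-598 + (-5*2*6 + I*sqrt(5))**2) = 1/(-598 + (-10*6 + I*sqrt(5))**2) = 1/(-598 + (-60 + I*sqrt(5))**2)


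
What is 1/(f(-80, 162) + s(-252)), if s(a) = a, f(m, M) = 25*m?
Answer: -1/2252 ≈ -0.00044405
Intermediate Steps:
1/(f(-80, 162) + s(-252)) = 1/(25*(-80) - 252) = 1/(-2000 - 252) = 1/(-2252) = -1/2252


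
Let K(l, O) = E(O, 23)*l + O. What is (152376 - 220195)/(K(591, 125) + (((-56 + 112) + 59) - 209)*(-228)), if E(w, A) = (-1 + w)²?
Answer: -67819/9108773 ≈ -0.0074455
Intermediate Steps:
K(l, O) = O + l*(-1 + O)² (K(l, O) = (-1 + O)²*l + O = l*(-1 + O)² + O = O + l*(-1 + O)²)
(152376 - 220195)/(K(591, 125) + (((-56 + 112) + 59) - 209)*(-228)) = (152376 - 220195)/((125 + 591*(-1 + 125)²) + (((-56 + 112) + 59) - 209)*(-228)) = -67819/((125 + 591*124²) + ((56 + 59) - 209)*(-228)) = -67819/((125 + 591*15376) + (115 - 209)*(-228)) = -67819/((125 + 9087216) - 94*(-228)) = -67819/(9087341 + 21432) = -67819/9108773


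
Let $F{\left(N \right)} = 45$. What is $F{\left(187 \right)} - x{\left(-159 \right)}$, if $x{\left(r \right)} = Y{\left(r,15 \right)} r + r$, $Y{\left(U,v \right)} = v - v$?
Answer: $204$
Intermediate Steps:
$Y{\left(U,v \right)} = 0$
$x{\left(r \right)} = r$ ($x{\left(r \right)} = 0 r + r = 0 + r = r$)
$F{\left(187 \right)} - x{\left(-159 \right)} = 45 - -159 = 45 + 159 = 204$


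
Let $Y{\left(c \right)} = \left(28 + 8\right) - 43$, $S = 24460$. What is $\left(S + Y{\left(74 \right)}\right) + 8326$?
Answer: $32779$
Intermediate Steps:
$Y{\left(c \right)} = -7$ ($Y{\left(c \right)} = 36 - 43 = -7$)
$\left(S + Y{\left(74 \right)}\right) + 8326 = \left(24460 - 7\right) + 8326 = 24453 + 8326 = 32779$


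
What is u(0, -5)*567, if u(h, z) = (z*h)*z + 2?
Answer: 1134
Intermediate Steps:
u(h, z) = 2 + h*z**2 (u(h, z) = (h*z)*z + 2 = h*z**2 + 2 = 2 + h*z**2)
u(0, -5)*567 = (2 + 0*(-5)**2)*567 = (2 + 0*25)*567 = (2 + 0)*567 = 2*567 = 1134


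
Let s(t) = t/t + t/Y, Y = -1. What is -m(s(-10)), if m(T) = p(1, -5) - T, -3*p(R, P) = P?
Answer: 28/3 ≈ 9.3333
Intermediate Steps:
p(R, P) = -P/3
s(t) = 1 - t (s(t) = t/t + t/(-1) = 1 + t*(-1) = 1 - t)
m(T) = 5/3 - T (m(T) = -⅓*(-5) - T = 5/3 - T)
-m(s(-10)) = -(5/3 - (1 - 1*(-10))) = -(5/3 - (1 + 10)) = -(5/3 - 1*11) = -(5/3 - 11) = -1*(-28/3) = 28/3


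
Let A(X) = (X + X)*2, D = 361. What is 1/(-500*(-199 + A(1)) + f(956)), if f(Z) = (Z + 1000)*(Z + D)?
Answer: 1/2673552 ≈ 3.7403e-7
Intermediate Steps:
A(X) = 4*X (A(X) = (2*X)*2 = 4*X)
f(Z) = (361 + Z)*(1000 + Z) (f(Z) = (Z + 1000)*(Z + 361) = (1000 + Z)*(361 + Z) = (361 + Z)*(1000 + Z))
1/(-500*(-199 + A(1)) + f(956)) = 1/(-500*(-199 + 4*1) + (361000 + 956² + 1361*956)) = 1/(-500*(-199 + 4) + (361000 + 913936 + 1301116)) = 1/(-500*(-195) + 2576052) = 1/(97500 + 2576052) = 1/2673552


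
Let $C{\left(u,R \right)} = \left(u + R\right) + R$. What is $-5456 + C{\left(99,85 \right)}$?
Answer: $-5187$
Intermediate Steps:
$C{\left(u,R \right)} = u + 2 R$ ($C{\left(u,R \right)} = \left(R + u\right) + R = u + 2 R$)
$-5456 + C{\left(99,85 \right)} = -5456 + \left(99 + 2 \cdot 85\right) = -5456 + \left(99 + 170\right) = -5456 + 269 = -5187$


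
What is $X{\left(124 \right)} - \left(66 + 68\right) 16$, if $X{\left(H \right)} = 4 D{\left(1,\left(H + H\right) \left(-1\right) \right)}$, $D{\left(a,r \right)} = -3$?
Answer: $-2156$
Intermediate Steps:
$X{\left(H \right)} = -12$ ($X{\left(H \right)} = 4 \left(-3\right) = -12$)
$X{\left(124 \right)} - \left(66 + 68\right) 16 = -12 - \left(66 + 68\right) 16 = -12 - 134 \cdot 16 = -12 - 2144 = -2156$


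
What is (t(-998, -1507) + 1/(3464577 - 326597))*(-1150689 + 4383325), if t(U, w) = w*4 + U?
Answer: -17817843107181161/784495 ≈ -2.2712e+10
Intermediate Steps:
t(U, w) = U + 4*w (t(U, w) = 4*w + U = U + 4*w)
(t(-998, -1507) + 1/(3464577 - 326597))*(-1150689 + 4383325) = ((-998 + 4*(-1507)) + 1/(3464577 - 326597))*(-1150689 + 4383325) = ((-998 - 6028) + 1/3137980)*3232636 = (-7026 + 1/3137980)*3232636 = -22047447479/3137980*3232636 = -17817843107181161/784495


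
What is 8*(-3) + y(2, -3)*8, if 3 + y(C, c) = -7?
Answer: -104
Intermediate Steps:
y(C, c) = -10 (y(C, c) = -3 - 7 = -10)
8*(-3) + y(2, -3)*8 = 8*(-3) - 10*8 = -24 - 80 = -104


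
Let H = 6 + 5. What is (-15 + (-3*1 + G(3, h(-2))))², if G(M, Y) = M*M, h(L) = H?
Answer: 81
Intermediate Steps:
H = 11
h(L) = 11
G(M, Y) = M²
(-15 + (-3*1 + G(3, h(-2))))² = (-15 + (-3*1 + 3²))² = (-15 + (-3 + 9))² = (-15 + 6)² = (-9)² = 81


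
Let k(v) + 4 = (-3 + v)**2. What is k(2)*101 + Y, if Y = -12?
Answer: -315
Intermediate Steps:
k(v) = -4 + (-3 + v)**2
k(2)*101 + Y = (-4 + (-3 + 2)**2)*101 - 12 = (-4 + (-1)**2)*101 - 12 = (-4 + 1)*101 - 12 = -3*101 - 12 = -303 - 12 = -315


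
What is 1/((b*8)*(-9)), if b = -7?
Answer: 1/504 ≈ 0.0019841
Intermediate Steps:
1/((b*8)*(-9)) = 1/(-7*8*(-9)) = 1/(-56*(-9)) = 1/504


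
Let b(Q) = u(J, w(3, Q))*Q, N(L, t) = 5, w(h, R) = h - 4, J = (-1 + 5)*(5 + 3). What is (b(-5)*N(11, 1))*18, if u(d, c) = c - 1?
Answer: 900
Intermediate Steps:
J = 32 (J = 4*8 = 32)
w(h, R) = -4 + h
u(d, c) = -1 + c
b(Q) = -2*Q (b(Q) = (-1 + (-4 + 3))*Q = (-1 - 1)*Q = -2*Q)
(b(-5)*N(11, 1))*18 = (-2*(-5)*5)*18 = (10*5)*18 = 50*18 = 900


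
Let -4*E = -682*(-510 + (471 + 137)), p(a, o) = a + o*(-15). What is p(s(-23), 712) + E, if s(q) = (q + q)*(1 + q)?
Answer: 7041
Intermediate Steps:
s(q) = 2*q*(1 + q) (s(q) = (2*q)*(1 + q) = 2*q*(1 + q))
p(a, o) = a - 15*o
E = 16709 (E = -(-341)*(-510 + (471 + 137))/2 = -(-341)*(-510 + 608)/2 = -(-341)*98/2 = -1/4*(-66836) = 16709)
p(s(-23), 712) + E = (2*(-23)*(1 - 23) - 15*712) + 16709 = (2*(-23)*(-22) - 10680) + 16709 = (1012 - 10680) + 16709 = -9668 + 16709 = 7041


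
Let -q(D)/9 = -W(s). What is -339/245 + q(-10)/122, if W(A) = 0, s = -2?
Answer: -339/245 ≈ -1.3837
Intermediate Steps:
q(D) = 0 (q(D) = -(-9)*0 = -9*0 = 0)
-339/245 + q(-10)/122 = -339/245 + 0/122 = -339*1/245 + 0*(1/122) = -339/245 + 0 = -339/245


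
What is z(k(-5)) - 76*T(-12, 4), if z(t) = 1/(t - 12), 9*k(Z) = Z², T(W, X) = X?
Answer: -25241/83 ≈ -304.11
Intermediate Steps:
k(Z) = Z²/9
z(t) = 1/(-12 + t)
z(k(-5)) - 76*T(-12, 4) = 1/(-12 + (⅑)*(-5)²) - 76*4 = 1/(-12 + (⅑)*25) - 304 = 1/(-12 + 25/9) - 304 = 1/(-83/9) - 304 = -9/83 - 304 = -25241/83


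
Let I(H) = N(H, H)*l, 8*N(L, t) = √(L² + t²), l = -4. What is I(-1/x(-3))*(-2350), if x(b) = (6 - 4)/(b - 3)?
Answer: 3525*√2 ≈ 4985.1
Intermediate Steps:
x(b) = 2/(-3 + b)
N(L, t) = √(L² + t²)/8
I(H) = -√2*√(H²)/2 (I(H) = (√(H² + H²)/8)*(-4) = (√(2*H²)/8)*(-4) = ((√2*√(H²))/8)*(-4) = (√2*√(H²)/8)*(-4) = -√2*√(H²)/2)
I(-1/x(-3))*(-2350) = -√2*√((-1/(2/(-3 - 3)))²)/2*(-2350) = -√2*√((-1/(2/(-6)))²)/2*(-2350) = -√2*√((-1/(2*(-⅙)))²)/2*(-2350) = -√2*√((-1/(-⅓))²)/2*(-2350) = -√2*√((-1*(-3))²)/2*(-2350) = -√2*√(3²)/2*(-2350) = -√2*√9/2*(-2350) = -½*√2*3*(-2350) = -3*√2/2*(-2350) = 3525*√2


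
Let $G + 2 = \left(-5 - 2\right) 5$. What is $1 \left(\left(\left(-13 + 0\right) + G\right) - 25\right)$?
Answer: $-75$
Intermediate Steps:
$G = -37$ ($G = -2 + \left(-5 - 2\right) 5 = -2 - 35 = -37$)
$1 \left(\left(\left(-13 + 0\right) + G\right) - 25\right) = 1 \left(\left(\left(-13 + 0\right) - 37\right) - 25\right) = 1 \left(\left(-13 - 37\right) - 25\right) = 1 \left(-50 - 25\right) = 1 \left(-75\right) = -75$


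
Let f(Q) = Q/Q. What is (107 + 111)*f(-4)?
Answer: 218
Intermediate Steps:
f(Q) = 1
(107 + 111)*f(-4) = (107 + 111)*1 = 218*1 = 218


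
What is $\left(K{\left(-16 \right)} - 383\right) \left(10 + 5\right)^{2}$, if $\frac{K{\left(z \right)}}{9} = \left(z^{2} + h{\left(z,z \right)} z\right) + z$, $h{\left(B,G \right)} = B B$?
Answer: $-7894575$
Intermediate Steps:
$h{\left(B,G \right)} = B^{2}$
$K{\left(z \right)} = 9 z + 9 z^{2} + 9 z^{3}$ ($K{\left(z \right)} = 9 \left(\left(z^{2} + z^{2} z\right) + z\right) = 9 \left(\left(z^{2} + z^{3}\right) + z\right) = 9 \left(z + z^{2} + z^{3}\right) = 9 z + 9 z^{2} + 9 z^{3}$)
$\left(K{\left(-16 \right)} - 383\right) \left(10 + 5\right)^{2} = \left(9 \left(-16\right) \left(1 - 16 + \left(-16\right)^{2}\right) - 383\right) \left(10 + 5\right)^{2} = \left(9 \left(-16\right) \left(1 - 16 + 256\right) - 383\right) 15^{2} = \left(9 \left(-16\right) 241 - 383\right) 225 = \left(-34704 - 383\right) 225 = \left(-35087\right) 225 = -7894575$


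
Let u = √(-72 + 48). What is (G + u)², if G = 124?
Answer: 15352 + 496*I*√6 ≈ 15352.0 + 1214.9*I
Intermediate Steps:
u = 2*I*√6 (u = √(-24) = 2*I*√6 ≈ 4.899*I)
(G + u)² = (124 + 2*I*√6)²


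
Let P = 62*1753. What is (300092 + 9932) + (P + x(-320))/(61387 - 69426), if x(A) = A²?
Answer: 2492071850/8039 ≈ 3.1000e+5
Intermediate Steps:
P = 108686
(300092 + 9932) + (P + x(-320))/(61387 - 69426) = (300092 + 9932) + (108686 + (-320)²)/(61387 - 69426) = 310024 + (108686 + 102400)/(-8039) = 310024 + 211086*(-1/8039) = 310024 - 211086/8039 = 2492071850/8039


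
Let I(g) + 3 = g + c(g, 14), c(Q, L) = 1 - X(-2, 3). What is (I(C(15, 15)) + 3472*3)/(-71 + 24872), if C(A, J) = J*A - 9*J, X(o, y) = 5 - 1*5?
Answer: 10504/24801 ≈ 0.42353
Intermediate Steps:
X(o, y) = 0 (X(o, y) = 5 - 5 = 0)
c(Q, L) = 1 (c(Q, L) = 1 - 1*0 = 1 + 0 = 1)
C(A, J) = -9*J + A*J (C(A, J) = A*J - 9*J = -9*J + A*J)
I(g) = -2 + g (I(g) = -3 + (g + 1) = -3 + (1 + g) = -2 + g)
(I(C(15, 15)) + 3472*3)/(-71 + 24872) = ((-2 + 15*(-9 + 15)) + 3472*3)/(-71 + 24872) = ((-2 + 15*6) + 10416)/24801 = ((-2 + 90) + 10416)*(1/24801) = (88 + 10416)*(1/24801) = 10504*(1/24801) = 10504/24801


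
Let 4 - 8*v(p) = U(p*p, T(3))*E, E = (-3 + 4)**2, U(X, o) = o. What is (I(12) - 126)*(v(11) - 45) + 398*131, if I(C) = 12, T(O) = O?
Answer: 229015/4 ≈ 57254.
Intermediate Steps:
E = 1 (E = 1**2 = 1)
v(p) = 1/8 (v(p) = 1/2 - 3/8 = 1/8)
(I(12) - 126)*(v(11) - 45) + 398*131 = (12 - 126)*(1/8 - 45) + 398*131 = -114*(-359/8) + 52138 = 20463/4 + 52138 = 229015/4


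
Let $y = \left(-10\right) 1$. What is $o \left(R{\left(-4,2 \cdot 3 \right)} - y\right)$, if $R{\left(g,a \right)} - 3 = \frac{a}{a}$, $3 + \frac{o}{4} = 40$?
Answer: $2072$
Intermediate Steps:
$o = 148$ ($o = -12 + 4 \cdot 40 = -12 + 160 = 148$)
$R{\left(g,a \right)} = 4$ ($R{\left(g,a \right)} = 3 + \frac{a}{a} = 3 + 1 = 4$)
$y = -10$
$o \left(R{\left(-4,2 \cdot 3 \right)} - y\right) = 148 \left(4 - -10\right) = 148 \left(4 + 10\right) = 148 \cdot 14 = 2072$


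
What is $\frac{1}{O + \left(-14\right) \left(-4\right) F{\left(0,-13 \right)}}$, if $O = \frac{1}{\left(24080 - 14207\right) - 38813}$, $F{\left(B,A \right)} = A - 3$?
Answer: $- \frac{28940}{25930241} \approx -0.0011161$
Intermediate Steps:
$F{\left(B,A \right)} = -3 + A$
$O = - \frac{1}{28940}$ ($O = \frac{1}{\left(24080 - 14207\right) - 38813} = \frac{1}{9873 - 38813} = \frac{1}{-28940} = - \frac{1}{28940} \approx -3.4554 \cdot 10^{-5}$)
$\frac{1}{O + \left(-14\right) \left(-4\right) F{\left(0,-13 \right)}} = \frac{1}{- \frac{1}{28940} + \left(-14\right) \left(-4\right) \left(-3 - 13\right)} = \frac{1}{- \frac{1}{28940} + 56 \left(-16\right)} = \frac{1}{- \frac{1}{28940} - 896} = \frac{1}{- \frac{25930241}{28940}} = - \frac{28940}{25930241}$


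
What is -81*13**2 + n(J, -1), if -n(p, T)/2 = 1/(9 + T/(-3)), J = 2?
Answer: -191649/14 ≈ -13689.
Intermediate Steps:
n(p, T) = -2/(9 - T/3) (n(p, T) = -2/(9 + T/(-3)) = -2/(9 + T*(-1/3)) = -2/(9 - T/3))
-81*13**2 + n(J, -1) = -81*13**2 + 6/(-27 - 1) = -81*169 + 6/(-28) = -13689 + 6*(-1/28) = -13689 - 3/14 = -191649/14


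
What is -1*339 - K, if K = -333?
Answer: -6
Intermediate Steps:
-1*339 - K = -1*339 - 1*(-333) = -339 + 333 = -6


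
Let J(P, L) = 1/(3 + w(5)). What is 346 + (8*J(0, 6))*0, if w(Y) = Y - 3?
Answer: 346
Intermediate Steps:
w(Y) = -3 + Y
J(P, L) = ⅕ (J(P, L) = 1/(3 + (-3 + 5)) = 1/(3 + 2) = 1/5 = ⅕)
346 + (8*J(0, 6))*0 = 346 + (8*(⅕))*0 = 346 + (8/5)*0 = 346 + 0 = 346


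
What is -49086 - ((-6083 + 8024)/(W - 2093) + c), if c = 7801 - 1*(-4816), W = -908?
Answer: -185168762/3001 ≈ -61702.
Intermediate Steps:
c = 12617 (c = 7801 + 4816 = 12617)
-49086 - ((-6083 + 8024)/(W - 2093) + c) = -49086 - ((-6083 + 8024)/(-908 - 2093) + 12617) = -49086 - (1941/(-3001) + 12617) = -49086 - (1941*(-1/3001) + 12617) = -49086 - (-1941/3001 + 12617) = -49086 - 1*37861676/3001 = -49086 - 37861676/3001 = -185168762/3001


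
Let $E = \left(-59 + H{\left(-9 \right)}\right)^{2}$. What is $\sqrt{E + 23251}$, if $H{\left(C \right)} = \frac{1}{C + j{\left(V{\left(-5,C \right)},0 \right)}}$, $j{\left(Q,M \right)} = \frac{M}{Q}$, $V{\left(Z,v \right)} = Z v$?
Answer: $\frac{\sqrt{2166355}}{9} \approx 163.54$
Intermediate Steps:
$H{\left(C \right)} = \frac{1}{C}$ ($H{\left(C \right)} = \frac{1}{C + \frac{0}{\left(-5\right) C}} = \frac{1}{C + 0 \left(- \frac{1}{5 C}\right)} = \frac{1}{C + 0} = \frac{1}{C}$)
$E = \frac{283024}{81}$ ($E = \left(-59 + \frac{1}{-9}\right)^{2} = \left(-59 - \frac{1}{9}\right)^{2} = \left(- \frac{532}{9}\right)^{2} = \frac{283024}{81} \approx 3494.1$)
$\sqrt{E + 23251} = \sqrt{\frac{283024}{81} + 23251} = \sqrt{\frac{2166355}{81}} = \frac{\sqrt{2166355}}{9}$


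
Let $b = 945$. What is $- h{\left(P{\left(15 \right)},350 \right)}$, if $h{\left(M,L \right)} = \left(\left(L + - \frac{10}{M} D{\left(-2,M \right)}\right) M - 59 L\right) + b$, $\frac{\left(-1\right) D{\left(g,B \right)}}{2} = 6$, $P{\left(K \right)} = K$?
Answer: $14335$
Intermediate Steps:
$D{\left(g,B \right)} = -12$ ($D{\left(g,B \right)} = \left(-2\right) 6 = -12$)
$h{\left(M,L \right)} = 945 - 59 L + M \left(L + \frac{120}{M}\right)$ ($h{\left(M,L \right)} = \left(\left(L + - \frac{10}{M} \left(-12\right)\right) M - 59 L\right) + 945 = \left(\left(L + \frac{120}{M}\right) M - 59 L\right) + 945 = \left(M \left(L + \frac{120}{M}\right) - 59 L\right) + 945 = \left(- 59 L + M \left(L + \frac{120}{M}\right)\right) + 945 = 945 - 59 L + M \left(L + \frac{120}{M}\right)$)
$- h{\left(P{\left(15 \right)},350 \right)} = - (1065 - 20650 + 350 \cdot 15) = - (1065 - 20650 + 5250) = \left(-1\right) \left(-14335\right) = 14335$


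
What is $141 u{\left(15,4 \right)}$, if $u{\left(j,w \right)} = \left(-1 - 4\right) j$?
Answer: $-10575$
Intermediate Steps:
$u{\left(j,w \right)} = - 5 j$
$141 u{\left(15,4 \right)} = 141 \left(\left(-5\right) 15\right) = 141 \left(-75\right) = -10575$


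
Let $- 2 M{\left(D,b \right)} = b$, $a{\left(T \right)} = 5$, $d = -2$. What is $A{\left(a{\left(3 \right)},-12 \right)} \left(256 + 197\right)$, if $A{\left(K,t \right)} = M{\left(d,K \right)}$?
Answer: $- \frac{2265}{2} \approx -1132.5$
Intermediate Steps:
$M{\left(D,b \right)} = - \frac{b}{2}$
$A{\left(K,t \right)} = - \frac{K}{2}$
$A{\left(a{\left(3 \right)},-12 \right)} \left(256 + 197\right) = \left(- \frac{1}{2}\right) 5 \left(256 + 197\right) = \left(- \frac{5}{2}\right) 453 = - \frac{2265}{2}$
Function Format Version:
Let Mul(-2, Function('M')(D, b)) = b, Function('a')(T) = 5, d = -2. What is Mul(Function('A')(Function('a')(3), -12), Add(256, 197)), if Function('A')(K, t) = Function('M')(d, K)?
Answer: Rational(-2265, 2) ≈ -1132.5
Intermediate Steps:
Function('M')(D, b) = Mul(Rational(-1, 2), b)
Function('A')(K, t) = Mul(Rational(-1, 2), K)
Mul(Function('A')(Function('a')(3), -12), Add(256, 197)) = Mul(Mul(Rational(-1, 2), 5), Add(256, 197)) = Mul(Rational(-5, 2), 453) = Rational(-2265, 2)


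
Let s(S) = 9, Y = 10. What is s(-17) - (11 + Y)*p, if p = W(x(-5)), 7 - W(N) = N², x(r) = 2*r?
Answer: 1962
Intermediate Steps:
W(N) = 7 - N²
p = -93 (p = 7 - (2*(-5))² = 7 - 1*(-10)² = 7 - 1*100 = 7 - 100 = -93)
s(-17) - (11 + Y)*p = 9 - (11 + 10)*(-93) = 9 - 21*(-93) = 9 - 1*(-1953) = 9 + 1953 = 1962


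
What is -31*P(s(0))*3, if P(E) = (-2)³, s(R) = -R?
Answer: 744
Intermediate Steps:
P(E) = -8
-31*P(s(0))*3 = -31*(-8)*3 = 248*3 = 744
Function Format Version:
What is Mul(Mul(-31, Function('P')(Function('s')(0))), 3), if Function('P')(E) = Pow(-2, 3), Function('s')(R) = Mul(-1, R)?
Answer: 744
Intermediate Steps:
Function('P')(E) = -8
Mul(Mul(-31, Function('P')(Function('s')(0))), 3) = Mul(Mul(-31, -8), 3) = Mul(248, 3) = 744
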